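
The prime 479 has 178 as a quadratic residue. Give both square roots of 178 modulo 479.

Since 479 ≡ 3 (mod 4), a square root of 178 is 178^((479+1)/4) = 178^120 mod 479.
Repeated squaring: 178^2≡70, 178^4≡110, 178^8≡125, 178^16≡297, 178^32≡73, 178^64≡60 (mod 479).
178^120 = 178^(64+32+16+8) ≡ 412 (mod 479).
Check: 412² = 169744 ≡ 178 (mod 479). The two roots are 67 and 412.

67, 412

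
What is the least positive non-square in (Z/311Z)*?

11

(2/311) = +1, so 2 is a residue.
(3/311) = +1, so 3 is a residue.
(4/311) = +1, so 4 is a residue.
(5/311) = +1, so 5 is a residue.
(6/311) = +1, so 6 is a residue.
(7/311) = +1, so 7 is a residue.
(8/311) = +1, so 8 is a residue.
(9/311) = +1, so 9 is a residue.
(10/311) = +1, so 10 is a residue.
(11/311) = −1, so 11 is the smallest positive non-residue mod 311.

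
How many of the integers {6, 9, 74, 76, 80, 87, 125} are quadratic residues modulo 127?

(6/127) = -1 → non-residue.
(9/127) = +1 → QR.
(74/127) = +1 → QR.
(76/127) = +1 → QR.
(80/127) = -1 → non-residue.
(87/127) = +1 → QR.
(125/127) = -1 → non-residue.
Total quadratic residues among the 7: 4.

4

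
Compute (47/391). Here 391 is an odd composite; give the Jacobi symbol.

1

Reciprocity: 47 ≡ 3 and 391 ≡ 3 (mod 4), so (47/391) = −(391/47).
Reduce top mod 47: now compute (15/47).
Reciprocity: 15 ≡ 3 and 47 ≡ 3 (mod 4), so (15/47) = −(47/15).
Reduce top mod 15: now compute (2/15).
Pull out 2: since 15 ≡ 7 (mod 8), (2/15) = +1.
Reached (1/15) = 1. Collecting the sign flips along the way, the symbol is +1.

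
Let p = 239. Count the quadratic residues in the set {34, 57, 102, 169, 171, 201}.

4

(34/239) = +1 → QR.
(57/239) = -1 → non-residue.
(102/239) = +1 → QR.
(169/239) = +1 → QR.
(171/239) = -1 → non-residue.
(201/239) = +1 → QR.
Total quadratic residues among the 6: 4.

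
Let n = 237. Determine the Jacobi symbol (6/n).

Pull out 2: since 237 ≡ 5 (mod 8), (2/237) = -1.
Reciprocity: 3 ≡ 3 and 237 ≡ 1 (mod 4), so (3/237) = +(237/3).
Reduce top mod 3: now compute (0/3).
Top reduces to 0: gcd > 1, so the symbol is 0.

0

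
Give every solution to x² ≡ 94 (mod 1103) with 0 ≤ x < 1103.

Since 1103 ≡ 3 (mod 4), a square root of 94 is 94^((1103+1)/4) = 94^276 mod 1103.
Repeated squaring: 94^2≡12, 94^4≡144, 94^8≡882, 94^16≡309, 94^32≡623, 94^64≡976, 94^128≡687, 94^256≡988 (mod 1103).
94^276 = 94^(256+16+4) ≡ 880 (mod 1103).
Check: 880² = 774400 ≡ 94 (mod 1103). The two roots are 223 and 880.

223, 880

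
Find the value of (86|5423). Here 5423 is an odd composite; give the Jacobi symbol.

Pull out 2: since 5423 ≡ 7 (mod 8), (2/5423) = +1.
Reciprocity: 43 ≡ 3 and 5423 ≡ 3 (mod 4), so (43/5423) = −(5423/43).
Reduce top mod 43: now compute (5/43).
Reciprocity: 5 ≡ 1 and 43 ≡ 3 (mod 4), so (5/43) = +(43/5).
Reduce top mod 5: now compute (3/5).
Reciprocity: 3 ≡ 3 and 5 ≡ 1 (mod 4), so (3/5) = +(5/3).
Reduce top mod 3: now compute (2/3).
Pull out 2: since 3 ≡ 3 (mod 8), (2/3) = -1.
Reached (1/3) = 1. Collecting the sign flips along the way, the symbol is +1.

1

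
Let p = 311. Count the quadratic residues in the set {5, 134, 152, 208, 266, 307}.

3

(5/311) = +1 → QR.
(134/311) = +1 → QR.
(152/311) = -1 → non-residue.
(208/311) = +1 → QR.
(266/311) = -1 → non-residue.
(307/311) = -1 → non-residue.
Total quadratic residues among the 6: 3.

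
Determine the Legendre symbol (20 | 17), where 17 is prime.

Euler's criterion: (20/17) ≡ 3^8 (mod 17).
3^2 ≡ 9 (mod 17)
3^4 ≡ 13 (mod 17)
3^8 ≡ 16 (mod 17)
3^8 = 3^(8) ≡ 16 (mod 17).
Result is 16 ≡ −1, so (20/17) = −1.

-1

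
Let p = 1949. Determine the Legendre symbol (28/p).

Pull out 2^2: since 1949 ≡ 5 (mod 8), (2/1949) = -1, so (2/1949)^2 = +1.
Reciprocity: 7 ≡ 3 and 1949 ≡ 1 (mod 4), so (7/1949) = +(1949/7).
Reduce top mod 7: now compute (3/7).
Reciprocity: 3 ≡ 3 and 7 ≡ 3 (mod 4), so (3/7) = −(7/3).
Reduce top mod 3: now compute (1/3).
Reached (1/3) = 1. Collecting the sign flips along the way, the symbol is -1.

-1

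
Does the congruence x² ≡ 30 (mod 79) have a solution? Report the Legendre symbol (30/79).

-1

Euler's criterion: (30/79) ≡ 30^39 (mod 79).
30^2 ≡ 31 (mod 79)
30^4 ≡ 13 (mod 79)
30^8 ≡ 11 (mod 79)
30^16 ≡ 42 (mod 79)
30^32 ≡ 26 (mod 79)
30^39 = 30^(32+4+2+1) ≡ 78 (mod 79).
Result is 78 ≡ −1, so (30/79) = −1.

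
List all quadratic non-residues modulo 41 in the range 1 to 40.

3 6 7 11 12 13 14 15 17 19 22 24 26 27 28 29 30 34 35 38

Square k = 1,…,20 (k and 41−k give the same square):
1²=1, 2²=4, 3²=9, 4²=16, 5²=25, 6²=36, 7²≡8, 8²≡23, 9²≡40, 10²≡18, 11²≡39, 12²≡21, 13²≡5, 14²≡32, 15²≡20, 16²≡10, 17²≡2, 18²≡37, 19²≡33, 20²≡31 (mod 41).
The residues are {1, 2, 4, 5, 8, 9, 10, 16, 18, 20, 21, 23, 25, 31, 32, 33, 36, 37, 39, 40}; the non-residues are the remaining 20 nonzero classes.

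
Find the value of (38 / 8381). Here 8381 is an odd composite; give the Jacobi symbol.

Pull out 2: since 8381 ≡ 5 (mod 8), (2/8381) = -1.
Reciprocity: 19 ≡ 3 and 8381 ≡ 1 (mod 4), so (19/8381) = +(8381/19).
Reduce top mod 19: now compute (2/19).
Pull out 2: since 19 ≡ 3 (mod 8), (2/19) = -1.
Reached (1/19) = 1. Collecting the sign flips along the way, the symbol is +1.

1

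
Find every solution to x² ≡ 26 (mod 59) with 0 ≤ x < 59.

12, 47

Since 59 ≡ 3 (mod 4), a square root of 26 is 26^((59+1)/4) = 26^15 mod 59.
Repeated squaring: 26^2≡27, 26^4≡21, 26^8≡28 (mod 59).
26^15 = 26^(8+4+2+1) ≡ 12 (mod 59).
Check: 12² = 144 ≡ 26 (mod 59). The two roots are 12 and 47.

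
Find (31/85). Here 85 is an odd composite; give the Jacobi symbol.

-1

Reciprocity: 31 ≡ 3 and 85 ≡ 1 (mod 4), so (31/85) = +(85/31).
Reduce top mod 31: now compute (23/31).
Reciprocity: 23 ≡ 3 and 31 ≡ 3 (mod 4), so (23/31) = −(31/23).
Reduce top mod 23: now compute (8/23).
Pull out 2^3: since 23 ≡ 7 (mod 8), (2/23) = +1, so (2/23)^3 = +1.
Reached (1/23) = 1. Collecting the sign flips along the way, the symbol is -1.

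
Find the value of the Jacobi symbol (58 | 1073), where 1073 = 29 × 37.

0

Pull out 2: since 1073 ≡ 1 (mod 8), (2/1073) = +1.
Reciprocity: 29 ≡ 1 and 1073 ≡ 1 (mod 4), so (29/1073) = +(1073/29).
Reduce top mod 29: now compute (0/29).
Top reduces to 0: gcd > 1, so the symbol is 0.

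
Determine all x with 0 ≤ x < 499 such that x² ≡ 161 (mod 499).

Since 499 ≡ 3 (mod 4), a square root of 161 is 161^((499+1)/4) = 161^125 mod 499.
Repeated squaring: 161^2≡472, 161^4≡230, 161^8≡6, 161^16≡36, 161^32≡298, 161^64≡481 (mod 499).
161^125 = 161^(64+32+16+8+4+1) ≡ 127 (mod 499).
Check: 127² = 16129 ≡ 161 (mod 499). The two roots are 127 and 372.

127, 372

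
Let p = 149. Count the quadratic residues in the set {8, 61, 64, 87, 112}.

(8/149) = -1 → non-residue.
(61/149) = +1 → QR.
(64/149) = +1 → QR.
(87/149) = -1 → non-residue.
(112/149) = +1 → QR.
Total quadratic residues among the 5: 3.

3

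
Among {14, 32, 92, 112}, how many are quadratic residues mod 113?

(14/113) = +1 → QR.
(32/113) = +1 → QR.
(92/113) = -1 → non-residue.
(112/113) = +1 → QR.
Total quadratic residues among the 4: 3.

3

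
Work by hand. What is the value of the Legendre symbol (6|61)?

Pull out 2: since 61 ≡ 5 (mod 8), (2/61) = -1.
Reciprocity: 3 ≡ 3 and 61 ≡ 1 (mod 4), so (3/61) = +(61/3).
Reduce top mod 3: now compute (1/3).
Reached (1/3) = 1. Collecting the sign flips along the way, the symbol is -1.

-1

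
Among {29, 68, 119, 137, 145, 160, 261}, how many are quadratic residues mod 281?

7

(29/281) = +1 → QR.
(68/281) = +1 → QR.
(119/281) = +1 → QR.
(137/281) = +1 → QR.
(145/281) = +1 → QR.
(160/281) = +1 → QR.
(261/281) = +1 → QR.
Total quadratic residues among the 7: 7.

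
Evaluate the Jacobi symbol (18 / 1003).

Pull out 2: since 1003 ≡ 3 (mod 8), (2/1003) = -1.
Reciprocity: 9 ≡ 1 and 1003 ≡ 3 (mod 4), so (9/1003) = +(1003/9).
Reduce top mod 9: now compute (4/9).
Pull out 2^2: since 9 ≡ 1 (mod 8), (2/9) = +1, so (2/9)^2 = +1.
Reached (1/9) = 1. Collecting the sign flips along the way, the symbol is -1.

-1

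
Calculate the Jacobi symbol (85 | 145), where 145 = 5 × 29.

Reciprocity: 85 ≡ 1 and 145 ≡ 1 (mod 4), so (85/145) = +(145/85).
Reduce top mod 85: now compute (60/85).
Pull out 2^2: since 85 ≡ 5 (mod 8), (2/85) = -1, so (2/85)^2 = +1.
Reciprocity: 15 ≡ 3 and 85 ≡ 1 (mod 4), so (15/85) = +(85/15).
Reduce top mod 15: now compute (10/15).
Pull out 2: since 15 ≡ 7 (mod 8), (2/15) = +1.
Reciprocity: 5 ≡ 1 and 15 ≡ 3 (mod 4), so (5/15) = +(15/5).
Reduce top mod 5: now compute (0/5).
Top reduces to 0: gcd > 1, so the symbol is 0.

0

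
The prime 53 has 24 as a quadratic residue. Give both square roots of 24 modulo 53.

53 ≡ 1 (mod 4), so we find a root by search.
Trying successive values, 17² = 289 ≡ 24 (mod 53). The other root is 53 − 17 = 36.

17, 36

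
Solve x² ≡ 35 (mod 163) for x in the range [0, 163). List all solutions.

Since 163 ≡ 3 (mod 4), a square root of 35 is 35^((163+1)/4) = 35^41 mod 163.
Repeated squaring: 35^2≡84, 35^4≡47, 35^8≡90, 35^16≡113, 35^32≡55 (mod 163).
35^41 = 35^(32+8+1) ≡ 144 (mod 163).
Check: 144² = 20736 ≡ 35 (mod 163). The two roots are 19 and 144.

19, 144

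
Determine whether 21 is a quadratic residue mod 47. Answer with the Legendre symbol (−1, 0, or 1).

Euler's criterion: (21/47) ≡ 21^23 (mod 47).
21^2 ≡ 18 (mod 47)
21^4 ≡ 42 (mod 47)
21^8 ≡ 25 (mod 47)
21^16 ≡ 14 (mod 47)
21^23 = 21^(16+4+2+1) ≡ 1 (mod 47).
Result is 1, so (21/47) = 1.

1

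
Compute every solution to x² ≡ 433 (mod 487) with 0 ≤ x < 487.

Since 487 ≡ 3 (mod 4), a square root of 433 is 433^((487+1)/4) = 433^122 mod 487.
Repeated squaring: 433^2≡481, 433^4≡36, 433^8≡322, 433^16≡440, 433^32≡261, 433^64≡428 (mod 487).
433^122 = 433^(64+32+16+8+2) ≡ 162 (mod 487).
Check: 162² = 26244 ≡ 433 (mod 487). The two roots are 162 and 325.

162, 325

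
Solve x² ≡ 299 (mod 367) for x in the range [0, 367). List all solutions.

Since 367 ≡ 3 (mod 4), a square root of 299 is 299^((367+1)/4) = 299^92 mod 367.
Repeated squaring: 299^2≡220, 299^4≡323, 299^8≡101, 299^16≡292, 299^32≡120, 299^64≡87 (mod 367).
299^92 = 299^(64+16+8+4) ≡ 63 (mod 367).
Check: 63² = 3969 ≡ 299 (mod 367). The two roots are 63 and 304.

63, 304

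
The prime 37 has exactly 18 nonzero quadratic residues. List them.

1,3,4,7,9,10,11,12,16,21,25,26,27,28,30,33,34,36

Square k = 1,…,18 (k and 37−k give the same square):
1²=1, 2²=4, 3²=9, 4²=16, 5²=25, 6²=36, 7²≡12, 8²≡27, 9²≡7, 10²≡26, 11²≡10, 12²≡33, 13²≡21, 14²≡11, 15²≡3, 16²≡34, 17²≡30, 18²≡28 (mod 37).
So the quadratic residues mod 37 are {1, 3, 4, 7, 9, 10, 11, 12, 16, 21, 25, 26, 27, 28, 30, 33, 34, 36}.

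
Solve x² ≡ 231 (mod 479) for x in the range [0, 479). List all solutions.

Since 479 ≡ 3 (mod 4), a square root of 231 is 231^((479+1)/4) = 231^120 mod 479.
Repeated squaring: 231^2≡192, 231^4≡460, 231^8≡361, 231^16≡33, 231^32≡131, 231^64≡396 (mod 479).
231^120 = 231^(64+32+16+8) ≡ 173 (mod 479).
Check: 173² = 29929 ≡ 231 (mod 479). The two roots are 173 and 306.

173, 306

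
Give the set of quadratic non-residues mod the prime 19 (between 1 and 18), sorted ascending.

Square k = 1,…,9 (k and 19−k give the same square):
1²=1, 2²=4, 3²=9, 4²=16, 5²≡6, 6²≡17, 7²≡11, 8²≡7, 9²≡5 (mod 19).
The residues are {1, 4, 5, 6, 7, 9, 11, 16, 17}; the non-residues are the remaining 9 nonzero classes.

2, 3, 8, 10, 12, 13, 14, 15, 18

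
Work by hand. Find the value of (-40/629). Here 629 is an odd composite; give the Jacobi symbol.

First reduce: -40 ≡ 589 (mod 629).
Reciprocity: 589 ≡ 1 and 629 ≡ 1 (mod 4), so (589/629) = +(629/589).
Reduce top mod 589: now compute (40/589).
Pull out 2^3: since 589 ≡ 5 (mod 8), (2/589) = -1, so (2/589)^3 = -1.
Reciprocity: 5 ≡ 1 and 589 ≡ 1 (mod 4), so (5/589) = +(589/5).
Reduce top mod 5: now compute (4/5).
Pull out 2^2: since 5 ≡ 5 (mod 8), (2/5) = -1, so (2/5)^2 = +1.
Reached (1/5) = 1. Collecting the sign flips along the way, the symbol is -1.

-1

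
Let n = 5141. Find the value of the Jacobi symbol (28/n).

-1

Pull out 2^2: since 5141 ≡ 5 (mod 8), (2/5141) = -1, so (2/5141)^2 = +1.
Reciprocity: 7 ≡ 3 and 5141 ≡ 1 (mod 4), so (7/5141) = +(5141/7).
Reduce top mod 7: now compute (3/7).
Reciprocity: 3 ≡ 3 and 7 ≡ 3 (mod 4), so (3/7) = −(7/3).
Reduce top mod 3: now compute (1/3).
Reached (1/3) = 1. Collecting the sign flips along the way, the symbol is -1.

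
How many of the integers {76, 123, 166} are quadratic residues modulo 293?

(76/293) = -1 → non-residue.
(123/293) = +1 → QR.
(166/293) = -1 → non-residue.
Total quadratic residues among the 3: 1.

1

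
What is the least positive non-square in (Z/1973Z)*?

2

(2/1973) = −1, so 2 is the smallest positive non-residue mod 1973.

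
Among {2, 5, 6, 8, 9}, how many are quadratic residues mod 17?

(2/17) = +1 → QR.
(5/17) = -1 → non-residue.
(6/17) = -1 → non-residue.
(8/17) = +1 → QR.
(9/17) = +1 → QR.
Total quadratic residues among the 5: 3.

3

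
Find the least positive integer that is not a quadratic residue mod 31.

(2/31) = +1, so 2 is a residue.
(3/31) = −1, so 3 is the smallest positive non-residue mod 31.

3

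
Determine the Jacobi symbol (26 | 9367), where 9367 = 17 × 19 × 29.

Pull out 2: since 9367 ≡ 7 (mod 8), (2/9367) = +1.
Reciprocity: 13 ≡ 1 and 9367 ≡ 3 (mod 4), so (13/9367) = +(9367/13).
Reduce top mod 13: now compute (7/13).
Reciprocity: 7 ≡ 3 and 13 ≡ 1 (mod 4), so (7/13) = +(13/7).
Reduce top mod 7: now compute (6/7).
Pull out 2: since 7 ≡ 7 (mod 8), (2/7) = +1.
Reciprocity: 3 ≡ 3 and 7 ≡ 3 (mod 4), so (3/7) = −(7/3).
Reduce top mod 3: now compute (1/3).
Reached (1/3) = 1. Collecting the sign flips along the way, the symbol is -1.

-1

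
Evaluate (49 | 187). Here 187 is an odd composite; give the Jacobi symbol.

1

Reciprocity: 49 ≡ 1 and 187 ≡ 3 (mod 4), so (49/187) = +(187/49).
Reduce top mod 49: now compute (40/49).
Pull out 2^3: since 49 ≡ 1 (mod 8), (2/49) = +1, so (2/49)^3 = +1.
Reciprocity: 5 ≡ 1 and 49 ≡ 1 (mod 4), so (5/49) = +(49/5).
Reduce top mod 5: now compute (4/5).
Pull out 2^2: since 5 ≡ 5 (mod 8), (2/5) = -1, so (2/5)^2 = +1.
Reached (1/5) = 1. Collecting the sign flips along the way, the symbol is +1.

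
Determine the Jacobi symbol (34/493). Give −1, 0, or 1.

Pull out 2: since 493 ≡ 5 (mod 8), (2/493) = -1.
Reciprocity: 17 ≡ 1 and 493 ≡ 1 (mod 4), so (17/493) = +(493/17).
Reduce top mod 17: now compute (0/17).
Top reduces to 0: gcd > 1, so the symbol is 0.

0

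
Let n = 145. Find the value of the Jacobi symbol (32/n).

1

Pull out 2^5: since 145 ≡ 1 (mod 8), (2/145) = +1, so (2/145)^5 = +1.
Reached (1/145) = 1. Collecting the sign flips along the way, the symbol is +1.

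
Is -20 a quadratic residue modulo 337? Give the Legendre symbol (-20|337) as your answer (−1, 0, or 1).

First reduce: -20 ≡ 317 (mod 337).
Reciprocity: 317 ≡ 1 and 337 ≡ 1 (mod 4), so (317/337) = +(337/317).
Reduce top mod 317: now compute (20/317).
Pull out 2^2: since 317 ≡ 5 (mod 8), (2/317) = -1, so (2/317)^2 = +1.
Reciprocity: 5 ≡ 1 and 317 ≡ 1 (mod 4), so (5/317) = +(317/5).
Reduce top mod 5: now compute (2/5).
Pull out 2: since 5 ≡ 5 (mod 8), (2/5) = -1.
Reached (1/5) = 1. Collecting the sign flips along the way, the symbol is -1.

-1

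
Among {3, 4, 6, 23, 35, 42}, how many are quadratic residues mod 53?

(3/53) = -1 → non-residue.
(4/53) = +1 → QR.
(6/53) = +1 → QR.
(23/53) = -1 → non-residue.
(35/53) = -1 → non-residue.
(42/53) = +1 → QR.
Total quadratic residues among the 6: 3.

3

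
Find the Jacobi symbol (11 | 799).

Reciprocity: 11 ≡ 3 and 799 ≡ 3 (mod 4), so (11/799) = −(799/11).
Reduce top mod 11: now compute (7/11).
Reciprocity: 7 ≡ 3 and 11 ≡ 3 (mod 4), so (7/11) = −(11/7).
Reduce top mod 7: now compute (4/7).
Pull out 2^2: since 7 ≡ 7 (mod 8), (2/7) = +1, so (2/7)^2 = +1.
Reached (1/7) = 1. Collecting the sign flips along the way, the symbol is +1.

1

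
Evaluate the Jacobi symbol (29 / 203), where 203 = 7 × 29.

Reciprocity: 29 ≡ 1 and 203 ≡ 3 (mod 4), so (29/203) = +(203/29).
Reduce top mod 29: now compute (0/29).
Top reduces to 0: gcd > 1, so the symbol is 0.

0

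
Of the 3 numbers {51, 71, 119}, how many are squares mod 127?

(51/127) = -1 → non-residue.
(71/127) = +1 → QR.
(119/127) = -1 → non-residue.
Total quadratic residues among the 3: 1.

1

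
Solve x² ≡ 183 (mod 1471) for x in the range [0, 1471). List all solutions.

339, 1132

Since 1471 ≡ 3 (mod 4), a square root of 183 is 183^((1471+1)/4) = 183^368 mod 1471.
Repeated squaring: 183^2≡1127, 183^4≡656, 183^8≡804, 183^16≡647, 183^32≡845, 183^64≡590, 183^128≡944, 183^256≡1181 (mod 1471).
183^368 = 183^(256+64+32+16) ≡ 1132 (mod 1471).
Check: 1132² = 1281424 ≡ 183 (mod 1471). The two roots are 339 and 1132.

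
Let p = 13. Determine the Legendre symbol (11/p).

Euler's criterion: (11/13) ≡ 11^6 (mod 13).
11^2 ≡ 4 (mod 13)
11^4 ≡ 3 (mod 13)
11^6 = 11^(4+2) ≡ 12 (mod 13).
Result is 12 ≡ −1, so (11/13) = −1.

-1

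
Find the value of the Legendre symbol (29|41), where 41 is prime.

Reciprocity: 29 ≡ 1 and 41 ≡ 1 (mod 4), so (29/41) = +(41/29).
Reduce top mod 29: now compute (12/29).
Pull out 2^2: since 29 ≡ 5 (mod 8), (2/29) = -1, so (2/29)^2 = +1.
Reciprocity: 3 ≡ 3 and 29 ≡ 1 (mod 4), so (3/29) = +(29/3).
Reduce top mod 3: now compute (2/3).
Pull out 2: since 3 ≡ 3 (mod 8), (2/3) = -1.
Reached (1/3) = 1. Collecting the sign flips along the way, the symbol is -1.

-1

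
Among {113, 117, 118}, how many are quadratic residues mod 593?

2

(113/593) = +1 → QR.
(117/593) = -1 → non-residue.
(118/593) = +1 → QR.
Total quadratic residues among the 3: 2.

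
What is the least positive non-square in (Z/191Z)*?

7

(2/191) = +1, so 2 is a residue.
(3/191) = +1, so 3 is a residue.
(4/191) = +1, so 4 is a residue.
(5/191) = +1, so 5 is a residue.
(6/191) = +1, so 6 is a residue.
(7/191) = −1, so 7 is the smallest positive non-residue mod 191.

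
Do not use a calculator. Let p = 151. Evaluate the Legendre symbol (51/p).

Reciprocity: 51 ≡ 3 and 151 ≡ 3 (mod 4), so (51/151) = −(151/51).
Reduce top mod 51: now compute (49/51).
Reciprocity: 49 ≡ 1 and 51 ≡ 3 (mod 4), so (49/51) = +(51/49).
Reduce top mod 49: now compute (2/49).
Pull out 2: since 49 ≡ 1 (mod 8), (2/49) = +1.
Reached (1/49) = 1. Collecting the sign flips along the way, the symbol is -1.

-1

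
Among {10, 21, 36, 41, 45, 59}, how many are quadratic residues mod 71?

3

(10/71) = +1 → QR.
(21/71) = -1 → non-residue.
(36/71) = +1 → QR.
(41/71) = -1 → non-residue.
(45/71) = +1 → QR.
(59/71) = -1 → non-residue.
Total quadratic residues among the 6: 3.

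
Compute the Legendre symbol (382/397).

-1

Euler's criterion: (382/397) ≡ 382^198 (mod 397).
382^2 ≡ 225 (mod 397)
382^4 ≡ 206 (mod 397)
382^8 ≡ 354 (mod 397)
382^16 ≡ 261 (mod 397)
382^32 ≡ 234 (mod 397)
382^64 ≡ 367 (mod 397)
382^128 ≡ 106 (mod 397)
382^198 = 382^(128+64+4+2) ≡ 396 (mod 397).
Result is 396 ≡ −1, so (382/397) = −1.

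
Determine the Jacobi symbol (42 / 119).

0

Pull out 2: since 119 ≡ 7 (mod 8), (2/119) = +1.
Reciprocity: 21 ≡ 1 and 119 ≡ 3 (mod 4), so (21/119) = +(119/21).
Reduce top mod 21: now compute (14/21).
Pull out 2: since 21 ≡ 5 (mod 8), (2/21) = -1.
Reciprocity: 7 ≡ 3 and 21 ≡ 1 (mod 4), so (7/21) = +(21/7).
Reduce top mod 7: now compute (0/7).
Top reduces to 0: gcd > 1, so the symbol is 0.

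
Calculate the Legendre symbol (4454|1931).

First reduce: 4454 ≡ 592 (mod 1931).
Pull out 2^4: since 1931 ≡ 3 (mod 8), (2/1931) = -1, so (2/1931)^4 = +1.
Reciprocity: 37 ≡ 1 and 1931 ≡ 3 (mod 4), so (37/1931) = +(1931/37).
Reduce top mod 37: now compute (7/37).
Reciprocity: 7 ≡ 3 and 37 ≡ 1 (mod 4), so (7/37) = +(37/7).
Reduce top mod 7: now compute (2/7).
Pull out 2: since 7 ≡ 7 (mod 8), (2/7) = +1.
Reached (1/7) = 1. Collecting the sign flips along the way, the symbol is +1.

1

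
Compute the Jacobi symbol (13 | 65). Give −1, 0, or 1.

Reciprocity: 13 ≡ 1 and 65 ≡ 1 (mod 4), so (13/65) = +(65/13).
Reduce top mod 13: now compute (0/13).
Top reduces to 0: gcd > 1, so the symbol is 0.

0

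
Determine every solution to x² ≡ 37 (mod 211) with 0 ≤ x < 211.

Since 211 ≡ 3 (mod 4), a square root of 37 is 37^((211+1)/4) = 37^53 mod 211.
Repeated squaring: 37^2≡103, 37^4≡59, 37^8≡105, 37^16≡53, 37^32≡66 (mod 211).
37^53 = 37^(32+16+4+1) ≡ 44 (mod 211).
Check: 44² = 1936 ≡ 37 (mod 211). The two roots are 44 and 167.

44, 167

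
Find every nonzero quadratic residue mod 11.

Square k = 1,…,5 (k and 11−k give the same square):
1²=1, 2²=4, 3²=9, 4²≡5, 5²≡3 (mod 11).
So the quadratic residues mod 11 are {1, 3, 4, 5, 9}.

1, 3, 4, 5, 9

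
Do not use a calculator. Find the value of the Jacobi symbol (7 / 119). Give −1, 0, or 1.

Reciprocity: 7 ≡ 3 and 119 ≡ 3 (mod 4), so (7/119) = −(119/7).
Reduce top mod 7: now compute (0/7).
Top reduces to 0: gcd > 1, so the symbol is 0.

0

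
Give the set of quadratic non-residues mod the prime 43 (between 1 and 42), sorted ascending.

Square k = 1,…,21 (k and 43−k give the same square):
1²=1, 2²=4, 3²=9, 4²=16, 5²=25, 6²=36, 7²≡6, 8²≡21, 9²≡38, 10²≡14, 11²≡35, 12²≡15, 13²≡40, 14²≡24, 15²≡10, 16²≡41, 17²≡31, 18²≡23, 19²≡17, 20²≡13, 21²≡11 (mod 43).
The residues are {1, 4, 6, 9, 10, 11, 13, 14, 15, 16, 17, 21, 23, 24, 25, 31, 35, 36, 38, 40, 41}; the non-residues are the remaining 21 nonzero classes.

2 3 5 7 8 12 18 19 20 22 26 27 28 29 30 32 33 34 37 39 42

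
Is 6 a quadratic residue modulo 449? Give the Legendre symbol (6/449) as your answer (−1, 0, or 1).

Euler's criterion: (6/449) ≡ 6^224 (mod 449).
6^2 ≡ 36 (mod 449)
6^4 ≡ 398 (mod 449)
6^8 ≡ 356 (mod 449)
6^16 ≡ 118 (mod 449)
6^32 ≡ 5 (mod 449)
6^64 ≡ 25 (mod 449)
6^128 ≡ 176 (mod 449)
6^224 = 6^(128+64+32) ≡ 448 (mod 449).
Result is 448 ≡ −1, so (6/449) = −1.

-1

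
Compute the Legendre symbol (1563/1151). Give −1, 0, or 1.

First reduce: 1563 ≡ 412 (mod 1151).
Pull out 2^2: since 1151 ≡ 7 (mod 8), (2/1151) = +1, so (2/1151)^2 = +1.
Reciprocity: 103 ≡ 3 and 1151 ≡ 3 (mod 4), so (103/1151) = −(1151/103).
Reduce top mod 103: now compute (18/103).
Pull out 2: since 103 ≡ 7 (mod 8), (2/103) = +1.
Reciprocity: 9 ≡ 1 and 103 ≡ 3 (mod 4), so (9/103) = +(103/9).
Reduce top mod 9: now compute (4/9).
Pull out 2^2: since 9 ≡ 1 (mod 8), (2/9) = +1, so (2/9)^2 = +1.
Reached (1/9) = 1. Collecting the sign flips along the way, the symbol is -1.

-1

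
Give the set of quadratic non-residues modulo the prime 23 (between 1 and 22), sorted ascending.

Square k = 1,…,11 (k and 23−k give the same square):
1²=1, 2²=4, 3²=9, 4²=16, 5²≡2, 6²≡13, 7²≡3, 8²≡18, 9²≡12, 10²≡8, 11²≡6 (mod 23).
The residues are {1, 2, 3, 4, 6, 8, 9, 12, 13, 16, 18}; the non-residues are the remaining 11 nonzero classes.

5, 7, 10, 11, 14, 15, 17, 19, 20, 21, 22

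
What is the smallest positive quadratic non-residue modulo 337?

5

(2/337) = +1, so 2 is a residue.
(3/337) = +1, so 3 is a residue.
(4/337) = +1, so 4 is a residue.
(5/337) = −1, so 5 is the smallest positive non-residue mod 337.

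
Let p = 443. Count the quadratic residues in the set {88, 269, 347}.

2

(88/443) = +1 → QR.
(269/443) = -1 → non-residue.
(347/443) = +1 → QR.
Total quadratic residues among the 3: 2.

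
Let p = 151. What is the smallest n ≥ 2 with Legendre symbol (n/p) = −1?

(2/151) = +1, so 2 is a residue.
(3/151) = −1, so 3 is the smallest positive non-residue mod 151.

3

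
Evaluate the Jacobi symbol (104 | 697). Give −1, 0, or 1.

Pull out 2^3: since 697 ≡ 1 (mod 8), (2/697) = +1, so (2/697)^3 = +1.
Reciprocity: 13 ≡ 1 and 697 ≡ 1 (mod 4), so (13/697) = +(697/13).
Reduce top mod 13: now compute (8/13).
Pull out 2^3: since 13 ≡ 5 (mod 8), (2/13) = -1, so (2/13)^3 = -1.
Reached (1/13) = 1. Collecting the sign flips along the way, the symbol is -1.

-1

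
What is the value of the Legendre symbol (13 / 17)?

1

Reciprocity: 13 ≡ 1 and 17 ≡ 1 (mod 4), so (13/17) = +(17/13).
Reduce top mod 13: now compute (4/13).
Pull out 2^2: since 13 ≡ 5 (mod 8), (2/13) = -1, so (2/13)^2 = +1.
Reached (1/13) = 1. Collecting the sign flips along the way, the symbol is +1.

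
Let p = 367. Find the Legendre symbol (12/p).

Pull out 2^2: since 367 ≡ 7 (mod 8), (2/367) = +1, so (2/367)^2 = +1.
Reciprocity: 3 ≡ 3 and 367 ≡ 3 (mod 4), so (3/367) = −(367/3).
Reduce top mod 3: now compute (1/3).
Reached (1/3) = 1. Collecting the sign flips along the way, the symbol is -1.

-1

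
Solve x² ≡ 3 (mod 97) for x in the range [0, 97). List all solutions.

97 ≡ 1 (mod 4), so we find a root by search.
Trying successive values, 10² = 100 ≡ 3 (mod 97). The other root is 97 − 10 = 87.

10, 87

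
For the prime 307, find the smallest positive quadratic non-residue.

(2/307) = −1, so 2 is the smallest positive non-residue mod 307.

2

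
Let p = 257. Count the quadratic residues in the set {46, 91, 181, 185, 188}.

(46/257) = +1 → QR.
(91/257) = -1 → non-residue.
(181/257) = -1 → non-residue.
(185/257) = +1 → QR.
(188/257) = -1 → non-residue.
Total quadratic residues among the 5: 2.

2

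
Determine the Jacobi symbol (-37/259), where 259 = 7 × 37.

0

First reduce: -37 ≡ 222 (mod 259).
Pull out 2: since 259 ≡ 3 (mod 8), (2/259) = -1.
Reciprocity: 111 ≡ 3 and 259 ≡ 3 (mod 4), so (111/259) = −(259/111).
Reduce top mod 111: now compute (37/111).
Reciprocity: 37 ≡ 1 and 111 ≡ 3 (mod 4), so (37/111) = +(111/37).
Reduce top mod 37: now compute (0/37).
Top reduces to 0: gcd > 1, so the symbol is 0.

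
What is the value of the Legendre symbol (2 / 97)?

Pull out 2: since 97 ≡ 1 (mod 8), (2/97) = +1.
Reached (1/97) = 1. Collecting the sign flips along the way, the symbol is +1.

1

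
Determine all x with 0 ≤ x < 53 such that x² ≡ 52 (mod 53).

53 ≡ 1 (mod 4), so we find a root by search.
Trying successive values, 23² = 529 ≡ 52 (mod 53). The other root is 53 − 23 = 30.

23, 30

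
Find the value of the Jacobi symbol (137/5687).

Reciprocity: 137 ≡ 1 and 5687 ≡ 3 (mod 4), so (137/5687) = +(5687/137).
Reduce top mod 137: now compute (70/137).
Pull out 2: since 137 ≡ 1 (mod 8), (2/137) = +1.
Reciprocity: 35 ≡ 3 and 137 ≡ 1 (mod 4), so (35/137) = +(137/35).
Reduce top mod 35: now compute (32/35).
Pull out 2^5: since 35 ≡ 3 (mod 8), (2/35) = -1, so (2/35)^5 = -1.
Reached (1/35) = 1. Collecting the sign flips along the way, the symbol is -1.

-1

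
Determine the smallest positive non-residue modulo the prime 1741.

2

(2/1741) = −1, so 2 is the smallest positive non-residue mod 1741.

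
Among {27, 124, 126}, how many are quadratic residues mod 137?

1

(27/137) = -1 → non-residue.
(124/137) = -1 → non-residue.
(126/137) = +1 → QR.
Total quadratic residues among the 3: 1.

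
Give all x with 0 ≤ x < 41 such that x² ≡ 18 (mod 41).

41 ≡ 1 (mod 4), so we find a root by search.
Trying successive values, 10² = 100 ≡ 18 (mod 41). The other root is 41 − 10 = 31.

10, 31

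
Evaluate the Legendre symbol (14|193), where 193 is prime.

Euler's criterion: (14/193) ≡ 14^96 (mod 193).
14^2 ≡ 3 (mod 193)
14^4 ≡ 9 (mod 193)
14^8 ≡ 81 (mod 193)
14^16 ≡ 192 (mod 193)
14^32 ≡ 1 (mod 193)
14^64 ≡ 1 (mod 193)
14^96 = 14^(64+32) ≡ 1 (mod 193).
Result is 1, so (14/193) = 1.

1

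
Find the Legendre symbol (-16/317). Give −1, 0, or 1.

1

Euler's criterion: (-16/317) ≡ 301^158 (mod 317).
301^2 ≡ 256 (mod 317)
301^4 ≡ 234 (mod 317)
301^8 ≡ 232 (mod 317)
301^16 ≡ 251 (mod 317)
301^32 ≡ 235 (mod 317)
301^64 ≡ 67 (mod 317)
301^128 ≡ 51 (mod 317)
301^158 = 301^(128+16+8+4+2) ≡ 1 (mod 317).
Result is 1, so (-16/317) = 1.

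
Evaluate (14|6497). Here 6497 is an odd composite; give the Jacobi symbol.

Pull out 2: since 6497 ≡ 1 (mod 8), (2/6497) = +1.
Reciprocity: 7 ≡ 3 and 6497 ≡ 1 (mod 4), so (7/6497) = +(6497/7).
Reduce top mod 7: now compute (1/7).
Reached (1/7) = 1. Collecting the sign flips along the way, the symbol is +1.

1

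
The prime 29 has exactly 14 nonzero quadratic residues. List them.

1 4 5 6 7 9 13 16 20 22 23 24 25 28

Square k = 1,…,14 (k and 29−k give the same square):
1²=1, 2²=4, 3²=9, 4²=16, 5²=25, 6²≡7, 7²≡20, 8²≡6, 9²≡23, 10²≡13, 11²≡5, 12²≡28, 13²≡24, 14²≡22 (mod 29).
So the quadratic residues mod 29 are {1, 4, 5, 6, 7, 9, 13, 16, 20, 22, 23, 24, 25, 28}.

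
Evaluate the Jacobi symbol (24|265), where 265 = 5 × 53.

Pull out 2^3: since 265 ≡ 1 (mod 8), (2/265) = +1, so (2/265)^3 = +1.
Reciprocity: 3 ≡ 3 and 265 ≡ 1 (mod 4), so (3/265) = +(265/3).
Reduce top mod 3: now compute (1/3).
Reached (1/3) = 1. Collecting the sign flips along the way, the symbol is +1.

1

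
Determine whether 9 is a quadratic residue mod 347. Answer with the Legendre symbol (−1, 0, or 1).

1

Reciprocity: 9 ≡ 1 and 347 ≡ 3 (mod 4), so (9/347) = +(347/9).
Reduce top mod 9: now compute (5/9).
Reciprocity: 5 ≡ 1 and 9 ≡ 1 (mod 4), so (5/9) = +(9/5).
Reduce top mod 5: now compute (4/5).
Pull out 2^2: since 5 ≡ 5 (mod 8), (2/5) = -1, so (2/5)^2 = +1.
Reached (1/5) = 1. Collecting the sign flips along the way, the symbol is +1.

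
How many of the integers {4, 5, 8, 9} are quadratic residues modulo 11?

3

(4/11) = +1 → QR.
(5/11) = +1 → QR.
(8/11) = -1 → non-residue.
(9/11) = +1 → QR.
Total quadratic residues among the 4: 3.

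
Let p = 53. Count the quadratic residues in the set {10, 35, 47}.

2

(10/53) = +1 → QR.
(35/53) = -1 → non-residue.
(47/53) = +1 → QR.
Total quadratic residues among the 3: 2.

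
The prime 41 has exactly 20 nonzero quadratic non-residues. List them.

Square k = 1,…,20 (k and 41−k give the same square):
1²=1, 2²=4, 3²=9, 4²=16, 5²=25, 6²=36, 7²≡8, 8²≡23, 9²≡40, 10²≡18, 11²≡39, 12²≡21, 13²≡5, 14²≡32, 15²≡20, 16²≡10, 17²≡2, 18²≡37, 19²≡33, 20²≡31 (mod 41).
The residues are {1, 2, 4, 5, 8, 9, 10, 16, 18, 20, 21, 23, 25, 31, 32, 33, 36, 37, 39, 40}; the non-residues are the remaining 20 nonzero classes.

3, 6, 7, 11, 12, 13, 14, 15, 17, 19, 22, 24, 26, 27, 28, 29, 30, 34, 35, 38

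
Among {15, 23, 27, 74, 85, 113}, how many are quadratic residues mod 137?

2

(15/137) = +1 → QR.
(23/137) = -1 → non-residue.
(27/137) = -1 → non-residue.
(74/137) = +1 → QR.
(85/137) = -1 → non-residue.
(113/137) = -1 → non-residue.
Total quadratic residues among the 6: 2.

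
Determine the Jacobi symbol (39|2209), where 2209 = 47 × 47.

1

Reciprocity: 39 ≡ 3 and 2209 ≡ 1 (mod 4), so (39/2209) = +(2209/39).
Reduce top mod 39: now compute (25/39).
Reciprocity: 25 ≡ 1 and 39 ≡ 3 (mod 4), so (25/39) = +(39/25).
Reduce top mod 25: now compute (14/25).
Pull out 2: since 25 ≡ 1 (mod 8), (2/25) = +1.
Reciprocity: 7 ≡ 3 and 25 ≡ 1 (mod 4), so (7/25) = +(25/7).
Reduce top mod 7: now compute (4/7).
Pull out 2^2: since 7 ≡ 7 (mod 8), (2/7) = +1, so (2/7)^2 = +1.
Reached (1/7) = 1. Collecting the sign flips along the way, the symbol is +1.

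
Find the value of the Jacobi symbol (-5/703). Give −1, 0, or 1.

1

First reduce: -5 ≡ 698 (mod 703).
Pull out 2: since 703 ≡ 7 (mod 8), (2/703) = +1.
Reciprocity: 349 ≡ 1 and 703 ≡ 3 (mod 4), so (349/703) = +(703/349).
Reduce top mod 349: now compute (5/349).
Reciprocity: 5 ≡ 1 and 349 ≡ 1 (mod 4), so (5/349) = +(349/5).
Reduce top mod 5: now compute (4/5).
Pull out 2^2: since 5 ≡ 5 (mod 8), (2/5) = -1, so (2/5)^2 = +1.
Reached (1/5) = 1. Collecting the sign flips along the way, the symbol is +1.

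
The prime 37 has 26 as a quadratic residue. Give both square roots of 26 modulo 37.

10, 27

37 ≡ 1 (mod 4), so we find a root by search.
Trying successive values, 10² = 100 ≡ 26 (mod 37). The other root is 37 − 10 = 27.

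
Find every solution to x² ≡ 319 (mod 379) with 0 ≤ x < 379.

75, 304

Since 379 ≡ 3 (mod 4), a square root of 319 is 319^((379+1)/4) = 319^95 mod 379.
Repeated squaring: 319^2≡189, 319^4≡95, 319^8≡308, 319^16≡114, 319^32≡110, 319^64≡351 (mod 379).
319^95 = 319^(64+16+8+4+2+1) ≡ 304 (mod 379).
Check: 304² = 92416 ≡ 319 (mod 379). The two roots are 75 and 304.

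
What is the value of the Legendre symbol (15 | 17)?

1

Reciprocity: 15 ≡ 3 and 17 ≡ 1 (mod 4), so (15/17) = +(17/15).
Reduce top mod 15: now compute (2/15).
Pull out 2: since 15 ≡ 7 (mod 8), (2/15) = +1.
Reached (1/15) = 1. Collecting the sign flips along the way, the symbol is +1.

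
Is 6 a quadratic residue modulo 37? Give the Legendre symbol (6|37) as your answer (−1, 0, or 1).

-1

Pull out 2: since 37 ≡ 5 (mod 8), (2/37) = -1.
Reciprocity: 3 ≡ 3 and 37 ≡ 1 (mod 4), so (3/37) = +(37/3).
Reduce top mod 3: now compute (1/3).
Reached (1/3) = 1. Collecting the sign flips along the way, the symbol is -1.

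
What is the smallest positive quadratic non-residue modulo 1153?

(2/1153) = +1, so 2 is a residue.
(3/1153) = +1, so 3 is a residue.
(4/1153) = +1, so 4 is a residue.
(5/1153) = −1, so 5 is the smallest positive non-residue mod 1153.

5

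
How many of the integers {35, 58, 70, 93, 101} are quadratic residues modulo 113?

(35/113) = -1 → non-residue.
(58/113) = -1 → non-residue.
(70/113) = -1 → non-residue.
(93/113) = -1 → non-residue.
(101/113) = -1 → non-residue.
Total quadratic residues among the 5: 0.

0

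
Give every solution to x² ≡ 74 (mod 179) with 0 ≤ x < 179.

Since 179 ≡ 3 (mod 4), a square root of 74 is 74^((179+1)/4) = 74^45 mod 179.
Repeated squaring: 74^2≡106, 74^4≡138, 74^8≡70, 74^16≡67, 74^32≡14 (mod 179).
74^45 = 74^(32+8+4+1) ≡ 49 (mod 179).
Check: 49² = 2401 ≡ 74 (mod 179). The two roots are 49 and 130.

49, 130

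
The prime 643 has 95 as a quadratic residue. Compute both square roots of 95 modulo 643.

122, 521

Since 643 ≡ 3 (mod 4), a square root of 95 is 95^((643+1)/4) = 95^161 mod 643.
Repeated squaring: 95^2≡23, 95^4≡529, 95^8≡136, 95^16≡492, 95^32≡296, 95^64≡168, 95^128≡575 (mod 643).
95^161 = 95^(128+32+1) ≡ 122 (mod 643).
Check: 122² = 14884 ≡ 95 (mod 643). The two roots are 122 and 521.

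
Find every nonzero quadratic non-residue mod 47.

Square k = 1,…,23 (k and 47−k give the same square):
1²=1, 2²=4, 3²=9, 4²=16, 5²=25, 6²=36, 7²≡2, 8²≡17, 9²≡34, 10²≡6, 11²≡27, 12²≡3, 13²≡28, 14²≡8, 15²≡37, 16²≡21, 17²≡7, 18²≡42, 19²≡32, 20²≡24, 21²≡18, 22²≡14, 23²≡12 (mod 47).
The residues are {1, 2, 3, 4, 6, 7, 8, 9, 12, 14, 16, 17, 18, 21, 24, 25, 27, 28, 32, 34, 36, 37, 42}; the non-residues are the remaining 23 nonzero classes.

5,10,11,13,15,19,20,22,23,26,29,30,31,33,35,38,39,40,41,43,44,45,46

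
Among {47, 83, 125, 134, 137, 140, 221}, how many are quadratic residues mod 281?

(47/281) = -1 → non-residue.
(83/281) = -1 → non-residue.
(125/281) = +1 → QR.
(134/281) = -1 → non-residue.
(137/281) = +1 → QR.
(140/281) = +1 → QR.
(221/281) = -1 → non-residue.
Total quadratic residues among the 7: 3.

3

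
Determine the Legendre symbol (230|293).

-1

Euler's criterion: (230/293) ≡ 230^146 (mod 293).
230^2 ≡ 160 (mod 293)
230^4 ≡ 109 (mod 293)
230^8 ≡ 161 (mod 293)
230^16 ≡ 137 (mod 293)
230^32 ≡ 17 (mod 293)
230^64 ≡ 289 (mod 293)
230^128 ≡ 16 (mod 293)
230^146 = 230^(128+16+2) ≡ 292 (mod 293).
Result is 292 ≡ −1, so (230/293) = −1.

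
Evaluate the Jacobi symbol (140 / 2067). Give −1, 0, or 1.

Pull out 2^2: since 2067 ≡ 3 (mod 8), (2/2067) = -1, so (2/2067)^2 = +1.
Reciprocity: 35 ≡ 3 and 2067 ≡ 3 (mod 4), so (35/2067) = −(2067/35).
Reduce top mod 35: now compute (2/35).
Pull out 2: since 35 ≡ 3 (mod 8), (2/35) = -1.
Reached (1/35) = 1. Collecting the sign flips along the way, the symbol is +1.

1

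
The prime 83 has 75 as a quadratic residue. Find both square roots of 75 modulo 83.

18, 65

Since 83 ≡ 3 (mod 4), a square root of 75 is 75^((83+1)/4) = 75^21 mod 83.
Repeated squaring: 75^2≡64, 75^4≡29, 75^8≡11, 75^16≡38 (mod 83).
75^21 = 75^(16+4+1) ≡ 65 (mod 83).
Check: 65² = 4225 ≡ 75 (mod 83). The two roots are 18 and 65.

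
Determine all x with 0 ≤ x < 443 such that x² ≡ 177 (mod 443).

61, 382

Since 443 ≡ 3 (mod 4), a square root of 177 is 177^((443+1)/4) = 177^111 mod 443.
Repeated squaring: 177^2≡319, 177^4≡314, 177^8≡250, 177^16≡37, 177^32≡40, 177^64≡271 (mod 443).
177^111 = 177^(64+32+8+4+2+1) ≡ 61 (mod 443).
Check: 61² = 3721 ≡ 177 (mod 443). The two roots are 61 and 382.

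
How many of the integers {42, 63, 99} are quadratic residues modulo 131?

(42/131) = -1 → non-residue.
(63/131) = +1 → QR.
(99/131) = +1 → QR.
Total quadratic residues among the 3: 2.

2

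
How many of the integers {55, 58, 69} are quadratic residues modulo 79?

(55/79) = +1 → QR.
(58/79) = -1 → non-residue.
(69/79) = -1 → non-residue.
Total quadratic residues among the 3: 1.

1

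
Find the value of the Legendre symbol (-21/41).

1

First reduce: -21 ≡ 20 (mod 41).
Pull out 2^2: since 41 ≡ 1 (mod 8), (2/41) = +1, so (2/41)^2 = +1.
Reciprocity: 5 ≡ 1 and 41 ≡ 1 (mod 4), so (5/41) = +(41/5).
Reduce top mod 5: now compute (1/5).
Reached (1/5) = 1. Collecting the sign flips along the way, the symbol is +1.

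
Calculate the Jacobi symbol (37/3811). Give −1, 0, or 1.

0

Reciprocity: 37 ≡ 1 and 3811 ≡ 3 (mod 4), so (37/3811) = +(3811/37).
Reduce top mod 37: now compute (0/37).
Top reduces to 0: gcd > 1, so the symbol is 0.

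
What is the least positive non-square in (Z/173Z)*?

2

(2/173) = −1, so 2 is the smallest positive non-residue mod 173.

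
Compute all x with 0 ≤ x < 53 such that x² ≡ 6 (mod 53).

53 ≡ 1 (mod 4), so we find a root by search.
Trying successive values, 18² = 324 ≡ 6 (mod 53). The other root is 53 − 18 = 35.

18, 35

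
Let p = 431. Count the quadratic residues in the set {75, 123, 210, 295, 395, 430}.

3

(75/431) = +1 → QR.
(123/431) = +1 → QR.
(210/431) = -1 → non-residue.
(295/431) = +1 → QR.
(395/431) = -1 → non-residue.
(430/431) = -1 → non-residue.
Total quadratic residues among the 6: 3.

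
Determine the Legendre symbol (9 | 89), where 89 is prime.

Reciprocity: 9 ≡ 1 and 89 ≡ 1 (mod 4), so (9/89) = +(89/9).
Reduce top mod 9: now compute (8/9).
Pull out 2^3: since 9 ≡ 1 (mod 8), (2/9) = +1, so (2/9)^3 = +1.
Reached (1/9) = 1. Collecting the sign flips along the way, the symbol is +1.

1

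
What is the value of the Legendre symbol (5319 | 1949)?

First reduce: 5319 ≡ 1421 (mod 1949).
Reciprocity: 1421 ≡ 1 and 1949 ≡ 1 (mod 4), so (1421/1949) = +(1949/1421).
Reduce top mod 1421: now compute (528/1421).
Pull out 2^4: since 1421 ≡ 5 (mod 8), (2/1421) = -1, so (2/1421)^4 = +1.
Reciprocity: 33 ≡ 1 and 1421 ≡ 1 (mod 4), so (33/1421) = +(1421/33).
Reduce top mod 33: now compute (2/33).
Pull out 2: since 33 ≡ 1 (mod 8), (2/33) = +1.
Reached (1/33) = 1. Collecting the sign flips along the way, the symbol is +1.

1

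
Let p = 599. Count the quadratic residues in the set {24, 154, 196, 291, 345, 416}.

(24/599) = +1 → QR.
(154/599) = +1 → QR.
(196/599) = +1 → QR.
(291/599) = -1 → non-residue.
(345/599) = -1 → non-residue.
(416/599) = +1 → QR.
Total quadratic residues among the 6: 4.

4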